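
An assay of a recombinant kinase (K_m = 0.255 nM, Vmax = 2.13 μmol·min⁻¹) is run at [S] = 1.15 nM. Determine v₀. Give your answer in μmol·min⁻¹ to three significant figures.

1.74 μmol·min⁻¹

v = Vmax·[S]/(Km + [S]) = 2.13 × 1.15 / (0.255 + 1.15)
  = 2.449 / 1.405 = 1.74 μmol·min⁻¹.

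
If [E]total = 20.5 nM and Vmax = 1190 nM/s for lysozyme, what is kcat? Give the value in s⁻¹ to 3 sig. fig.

kcat = Vmax/[E]total = 1190 nM/s / 20.5 nM = 58.0 s⁻¹.

58.0 s⁻¹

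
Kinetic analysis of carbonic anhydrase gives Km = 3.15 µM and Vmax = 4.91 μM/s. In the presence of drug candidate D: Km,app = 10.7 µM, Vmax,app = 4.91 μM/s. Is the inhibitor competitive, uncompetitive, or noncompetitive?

competitive

Km increases (3.15 → 10.7 µM) while Vmax is unchanged — the hallmark of competitive inhibition.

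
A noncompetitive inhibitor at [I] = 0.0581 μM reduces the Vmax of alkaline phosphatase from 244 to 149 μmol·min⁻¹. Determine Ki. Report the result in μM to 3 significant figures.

Noncompetitive: Vmax,app = Vmax/α with α = 1 + [I]/Ki.
α = Vmax/Vmax,app = 244/149 = 1.638.
Since α = 1 + [I]/Ki, [I]/Ki = 1.638 − 1 = 0.6376 and Ki = 0.0581/0.6376 = 0.0911 μM.

0.0911 μM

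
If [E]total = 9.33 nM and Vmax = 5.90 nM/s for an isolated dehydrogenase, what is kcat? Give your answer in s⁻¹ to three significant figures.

kcat = Vmax/[E]total = 5.90 nM/s / 9.33 nM = 0.632 s⁻¹.

0.632 s⁻¹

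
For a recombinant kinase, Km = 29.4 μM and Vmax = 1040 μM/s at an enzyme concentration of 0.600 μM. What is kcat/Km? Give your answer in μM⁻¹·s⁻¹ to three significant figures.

59.0 μM⁻¹·s⁻¹

kcat = Vmax/[E]total = 1040/0.600 = 1730 s⁻¹.
kcat/Km = 1730/29.4 = 59.0 μM⁻¹·s⁻¹.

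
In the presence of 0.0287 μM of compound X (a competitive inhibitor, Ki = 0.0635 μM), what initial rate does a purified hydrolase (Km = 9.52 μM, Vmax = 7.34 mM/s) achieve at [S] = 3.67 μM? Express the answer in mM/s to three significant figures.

1.54 mM/s

With α = 1 + [I]/Ki = 1 + 0.0287/0.0635 = 1.452, the competitive rate law is v = Vmax[S] / (αKm + [S]).
v = 7.34×3.67 / (1.452×9.52 + 3.67) = 26.94/17.49 = 1.54 mM/s.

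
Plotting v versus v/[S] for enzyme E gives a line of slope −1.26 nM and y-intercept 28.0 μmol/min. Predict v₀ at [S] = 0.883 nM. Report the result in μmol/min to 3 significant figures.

In the Eadie–Hofstee form v = Vmax − Km·(v/[S]), the slope is −Km and the intercept is Vmax, so Km = 1.26 nM and Vmax = 28.0 μmol/min.
v = 28.0 × 0.883/(1.26 + 0.883) = 11.5 μmol/min.

11.5 μmol/min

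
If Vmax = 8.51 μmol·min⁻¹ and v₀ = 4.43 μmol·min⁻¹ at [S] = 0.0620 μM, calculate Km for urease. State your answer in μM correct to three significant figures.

0.0571 μM

v/Vmax = 4.43/8.51 = 0.5206 = [S]/(Km+[S]).
So Km + [S] = [S]/0.5206 = 0.1191 μM, giving Km = 0.1191 − 0.0620 = 0.0571 μM.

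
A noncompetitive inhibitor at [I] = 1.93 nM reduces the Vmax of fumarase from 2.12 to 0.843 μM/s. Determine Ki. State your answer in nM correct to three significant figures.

1.27 nM

Noncompetitive: Vmax,app = Vmax/α with α = 1 + [I]/Ki.
α = Vmax/Vmax,app = 2.12/0.843 = 2.515.
Since α = 1 + [I]/Ki, [I]/Ki = 2.515 − 1 = 1.515 and Ki = 1.93/1.515 = 1.27 nM.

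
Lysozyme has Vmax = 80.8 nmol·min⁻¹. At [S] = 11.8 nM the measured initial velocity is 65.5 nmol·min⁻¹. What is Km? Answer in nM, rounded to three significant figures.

2.76 nM

From v = Vmax[S]/(Km+[S]), Km = [S](Vmax − v)/v.
Km = 11.8 × (80.8 − 65.5) / 65.5 = 180.5/65.5 = 2.76 nM.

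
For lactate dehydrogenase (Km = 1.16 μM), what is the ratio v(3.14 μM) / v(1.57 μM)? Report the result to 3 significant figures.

1.27

Since Vmax cancels, v₂/v₁ = [S]₂(Km+[S]₁) / [S]₁(Km+[S]₂).
= 3.14×(1.16+1.57) / (1.57×(1.16+3.14)) = 8.572/6.751 = 1.27.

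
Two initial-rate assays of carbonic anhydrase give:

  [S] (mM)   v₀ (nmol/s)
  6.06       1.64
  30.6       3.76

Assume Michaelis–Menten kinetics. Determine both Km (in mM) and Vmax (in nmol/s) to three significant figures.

Km = 14.3 mM; Vmax = 5.52 nmol/s

From v = Vmax[S]/(Km+[S]), each point gives Vmax = v(Km+[S])/[S].
Equating: 1.64(Km+6.06)/6.06 = 3.76(Km+30.6)/30.6.
0.2706·Km + 1.64 = 0.1229·Km + 3.76, so (0.2706 − 0.1229)·Km = 3.76 − 1.64.
Km = 2.120/0.1478 = 14.3 mM; then Vmax = 1.64(14.3+6.06)/6.06 = 5.52 nmol/s.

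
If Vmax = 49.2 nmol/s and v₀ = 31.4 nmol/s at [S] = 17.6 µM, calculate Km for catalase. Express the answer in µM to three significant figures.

v/Vmax = 31.4/49.2 = 0.6382 = [S]/(Km+[S]).
So Km + [S] = [S]/0.6382 = 27.58 µM, giving Km = 27.58 − 17.6 = 9.98 µM.

9.98 µM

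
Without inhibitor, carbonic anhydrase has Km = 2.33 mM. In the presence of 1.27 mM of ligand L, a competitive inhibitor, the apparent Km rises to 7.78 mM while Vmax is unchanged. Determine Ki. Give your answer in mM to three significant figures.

0.543 mM

Competitive: Km,app = α·Km with α = 1 + [I]/Ki.
α = Km,app/Km = 7.78/2.33 = 3.339.
Since α = 1 + [I]/Ki, [I]/Ki = 3.339 − 1 = 2.339 and Ki = 1.27/2.339 = 0.543 mM.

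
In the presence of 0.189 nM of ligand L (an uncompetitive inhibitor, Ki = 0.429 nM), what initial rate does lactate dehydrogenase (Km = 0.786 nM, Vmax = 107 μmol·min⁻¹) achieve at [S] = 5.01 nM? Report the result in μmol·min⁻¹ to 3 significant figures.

α = 1 + [I]/Ki = 1 + 0.189/0.429 = 1.441.
For an uncompetitive inhibitor, both parameters are divided by α, giving Vmax/α and Km/α: Km,app = 0.546 nM, Vmax,app = 74.3 μmol·min⁻¹.
v = Vmax,app·[S]/(Km,app + [S]) = 74.3 × 5.01/(0.546 + 5.01) = 67.0 μmol·min⁻¹.

67.0 μmol·min⁻¹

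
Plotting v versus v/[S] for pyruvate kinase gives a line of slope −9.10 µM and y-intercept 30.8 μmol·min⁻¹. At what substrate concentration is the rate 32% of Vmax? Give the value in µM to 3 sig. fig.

The Eadie–Hofstee slope gives Km = 9.10 µM (slope = −Km).
v/Vmax = [S]/(Km+[S]) = 0.32 ⇒ [S] = Km·0.32/(1−0.32) = 9.10 × 0.4706 = 4.28 µM.

4.28 µM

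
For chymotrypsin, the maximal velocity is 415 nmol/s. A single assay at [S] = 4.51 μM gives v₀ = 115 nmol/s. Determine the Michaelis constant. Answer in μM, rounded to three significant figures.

From v = Vmax[S]/(Km+[S]), Km = [S](Vmax − v)/v.
Km = 4.51 × (415 − 115) / 115 = 1353/115 = 11.8 μM.

11.8 μM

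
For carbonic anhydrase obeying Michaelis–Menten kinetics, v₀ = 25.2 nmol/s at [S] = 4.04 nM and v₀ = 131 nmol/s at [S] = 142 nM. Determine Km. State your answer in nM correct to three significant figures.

From v = Vmax[S]/(Km+[S]), each point gives Vmax = v(Km+[S])/[S].
Equating: 25.2(Km+4.04)/4.04 = 131(Km+142)/142.
6.238·Km + 25.2 = 0.9225·Km + 131, so (6.238 − 0.9225)·Km = 131 − 25.2.
Km = 105.8/5.315 = 19.9 nM; then Vmax = 25.2(19.9+4.04)/4.04 = 149 nmol/s.

19.9 nM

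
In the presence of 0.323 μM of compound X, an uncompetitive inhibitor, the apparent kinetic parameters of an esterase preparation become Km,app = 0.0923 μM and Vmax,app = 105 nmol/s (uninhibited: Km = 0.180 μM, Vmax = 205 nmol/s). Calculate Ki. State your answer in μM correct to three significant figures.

0.339 μM

Uncompetitive: Vmax,app = Vmax/α (and Km,app = Km/α) with α = 1 + [I]/Ki.
α = Vmax/Vmax,app = 205/105 = 1.952.
Ki = [I]/(α − 1) = 0.323/0.9524 = 0.339 μM.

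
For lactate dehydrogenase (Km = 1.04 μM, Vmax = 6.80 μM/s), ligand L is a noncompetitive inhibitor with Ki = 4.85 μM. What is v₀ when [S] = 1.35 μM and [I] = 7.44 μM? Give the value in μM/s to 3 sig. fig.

With α = 1 + [I]/Ki = 1 + 7.44/4.85 = 2.534, the noncompetitive rate law is v = (Vmax/α)·[S] / (Km + [S]).
v = (6.80/2.534)×1.35 / (1.04 + 1.35) = 3.623/2.390 = 1.52 μM/s.

1.52 μM/s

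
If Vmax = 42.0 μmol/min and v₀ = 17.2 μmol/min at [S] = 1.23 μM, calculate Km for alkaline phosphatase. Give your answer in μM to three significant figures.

v/Vmax = 17.2/42.0 = 0.4095 = [S]/(Km+[S]).
So Km + [S] = [S]/0.4095 = 3.003 μM, giving Km = 3.003 − 1.23 = 1.77 μM.

1.77 μM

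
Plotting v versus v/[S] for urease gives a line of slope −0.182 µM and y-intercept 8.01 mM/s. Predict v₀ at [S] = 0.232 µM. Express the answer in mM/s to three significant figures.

4.49 mM/s

In the Eadie–Hofstee form v = Vmax − Km·(v/[S]), the slope is −Km and the intercept is Vmax, so Km = 0.182 µM and Vmax = 8.01 mM/s.
v = 8.01 × 0.232/(0.182 + 0.232) = 4.49 mM/s.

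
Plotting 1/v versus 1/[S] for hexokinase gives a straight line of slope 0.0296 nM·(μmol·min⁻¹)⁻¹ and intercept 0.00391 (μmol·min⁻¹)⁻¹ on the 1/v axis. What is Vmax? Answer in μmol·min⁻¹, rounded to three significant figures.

256 μmol·min⁻¹

The y-intercept of a Lineweaver–Burk plot equals 1/Vmax, so Vmax = 1/0.00391 = 256 μmol·min⁻¹.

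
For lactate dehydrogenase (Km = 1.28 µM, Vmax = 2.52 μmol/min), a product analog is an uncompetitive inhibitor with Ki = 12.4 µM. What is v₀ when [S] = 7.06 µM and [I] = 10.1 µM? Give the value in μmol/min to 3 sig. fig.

1.26 μmol/min

With α = 1 + [I]/Ki = 1 + 10.1/12.4 = 1.815, the uncompetitive rate law is v = (Vmax/α)·[S] / (Km/α + [S]).
v = (2.52/1.815)×7.06 / (1.28/1.815 + 7.06) = 9.805/7.765 = 1.26 μmol/min.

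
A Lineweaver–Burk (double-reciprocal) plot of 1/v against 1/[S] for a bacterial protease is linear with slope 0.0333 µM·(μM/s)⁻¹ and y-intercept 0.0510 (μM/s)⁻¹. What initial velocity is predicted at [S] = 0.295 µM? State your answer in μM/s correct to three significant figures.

The y-intercept is 1/Vmax, so Vmax = 1/0.0510 = 19.6 μM/s.
The slope is Km/Vmax, so Km = 0.0333 × 19.6 = 0.653 µM.
Then v = 19.6 × 0.295/(0.653 + 0.295) = 6.10 μM/s.

6.10 μM/s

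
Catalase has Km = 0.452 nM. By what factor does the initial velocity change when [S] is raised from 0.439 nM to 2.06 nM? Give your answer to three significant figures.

1.66

The fractional saturations are [S]/(Km+[S]) = 0.439/0.8910 = 0.4927 and 2.06/2.512 = 0.8201.
v₂/v₁ is just their ratio: 0.8201/0.4927 = 1.66.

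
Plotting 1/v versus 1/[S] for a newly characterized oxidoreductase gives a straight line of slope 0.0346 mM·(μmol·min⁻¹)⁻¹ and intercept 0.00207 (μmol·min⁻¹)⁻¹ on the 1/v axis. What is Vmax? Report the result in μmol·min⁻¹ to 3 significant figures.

483 μmol·min⁻¹

The y-intercept of a Lineweaver–Burk plot equals 1/Vmax, so Vmax = 1/0.00207 = 483 μmol·min⁻¹.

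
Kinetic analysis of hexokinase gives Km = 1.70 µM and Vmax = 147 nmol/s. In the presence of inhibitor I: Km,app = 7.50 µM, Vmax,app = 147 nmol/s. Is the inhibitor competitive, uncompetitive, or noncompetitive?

competitive

Km increases (1.70 → 7.50 µM) while Vmax is unchanged — the hallmark of competitive inhibition.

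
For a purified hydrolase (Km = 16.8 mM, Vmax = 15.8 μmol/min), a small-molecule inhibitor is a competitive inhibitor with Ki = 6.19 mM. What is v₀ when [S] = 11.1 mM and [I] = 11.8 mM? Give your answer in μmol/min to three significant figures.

2.93 μmol/min

α = 1 + [I]/Ki = 1 + 11.8/6.19 = 2.906.
For a competitive inhibitor, Vmax is unchanged and the apparent Km becomes α·Km: Km,app = 48.8 mM, Vmax,app = 15.8 μmol/min.
v = Vmax,app·[S]/(Km,app + [S]) = 15.8 × 11.1/(48.8 + 11.1) = 2.93 μmol/min.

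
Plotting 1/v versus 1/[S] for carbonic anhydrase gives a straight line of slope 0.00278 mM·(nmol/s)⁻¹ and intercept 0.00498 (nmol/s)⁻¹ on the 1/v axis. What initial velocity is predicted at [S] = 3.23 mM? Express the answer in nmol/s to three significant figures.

The y-intercept is 1/Vmax, so Vmax = 1/0.00498 = 201 nmol/s.
The slope is Km/Vmax, so Km = 0.00278 × 201 = 0.558 mM.
Then v = 201 × 3.23/(0.558 + 3.23) = 171 nmol/s.

171 nmol/s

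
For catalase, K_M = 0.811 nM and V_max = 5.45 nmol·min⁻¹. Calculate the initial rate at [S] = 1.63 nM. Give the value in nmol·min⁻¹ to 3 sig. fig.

3.64 nmol·min⁻¹

v = Vmax·[S]/(Km + [S]) = 5.45 × 1.63 / (0.811 + 1.63)
  = 8.884 / 2.441 = 3.64 nmol·min⁻¹.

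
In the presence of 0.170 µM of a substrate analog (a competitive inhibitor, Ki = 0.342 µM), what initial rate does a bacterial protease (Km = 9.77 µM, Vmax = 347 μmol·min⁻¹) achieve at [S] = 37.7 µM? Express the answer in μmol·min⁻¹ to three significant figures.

250 μmol·min⁻¹

α = 1 + [I]/Ki = 1 + 0.170/0.342 = 1.497.
For a competitive inhibitor, Vmax is unchanged and the apparent Km becomes α·Km: Km,app = 14.6 µM, Vmax,app = 347 μmol·min⁻¹.
v = Vmax,app·[S]/(Km,app + [S]) = 347 × 37.7/(14.6 + 37.7) = 250 μmol·min⁻¹.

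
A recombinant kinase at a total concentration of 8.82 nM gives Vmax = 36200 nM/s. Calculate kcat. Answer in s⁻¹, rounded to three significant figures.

kcat = Vmax/[E]total = 36200 nM/s / 8.82 nM = 4100 s⁻¹.

4100 s⁻¹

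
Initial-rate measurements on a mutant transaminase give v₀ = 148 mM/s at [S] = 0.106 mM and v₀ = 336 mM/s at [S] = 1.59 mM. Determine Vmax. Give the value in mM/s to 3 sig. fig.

370 mM/s

In reciprocal form, 1/v = (Km/Vmax)·(1/[S]) + 1/Vmax. The two points give (1/[S], 1/v) = (9.434, 0.006757) and (0.6289, 0.002976).
Slope = (0.006757 − 0.002976)/(9.434 − 0.6289) = 0.0004294; intercept = 0.006757 − 0.0004294×9.434 = 0.002706.
Vmax = 1/intercept = 370 mM/s; Km = slope × Vmax = 0.0004294 × 370 = 0.159 mM.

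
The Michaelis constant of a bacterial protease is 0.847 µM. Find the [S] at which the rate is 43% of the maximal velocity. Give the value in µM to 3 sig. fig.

v/Vmax = [S]/(Km+[S]) = 0.43, so [S] = Km·0.43/(1 − 0.43) = 0.847 × 0.7544.
[S] = 0.639 µM.

0.639 µM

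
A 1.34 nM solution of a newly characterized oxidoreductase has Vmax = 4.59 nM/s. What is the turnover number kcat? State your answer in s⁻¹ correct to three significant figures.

3.43 s⁻¹

kcat = Vmax/[E]total = 4.59 nM/s / 1.34 nM = 3.43 s⁻¹.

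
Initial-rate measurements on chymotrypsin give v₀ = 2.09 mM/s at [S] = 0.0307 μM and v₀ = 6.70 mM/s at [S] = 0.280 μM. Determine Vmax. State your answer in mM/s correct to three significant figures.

9.20 mM/s

From v = Vmax[S]/(Km+[S]), each point gives Vmax = v(Km+[S])/[S].
Equating: 2.09(Km+0.0307)/0.0307 = 6.70(Km+0.280)/0.280.
68.08·Km + 2.09 = 23.93·Km + 6.70, so (68.08 − 23.93)·Km = 6.70 − 2.09.
Km = 4.610/44.15 = 0.104 μM; then Vmax = 2.09(0.104+0.0307)/0.0307 = 9.20 mM/s.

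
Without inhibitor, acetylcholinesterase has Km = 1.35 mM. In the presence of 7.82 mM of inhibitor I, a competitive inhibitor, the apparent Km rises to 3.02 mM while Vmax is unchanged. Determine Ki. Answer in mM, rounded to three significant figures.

6.32 mM

Competitive: Km,app = α·Km with α = 1 + [I]/Ki.
α = Km,app/Km = 3.02/1.35 = 2.237.
Ki = [I]/(α − 1) = 7.82/1.237 = 6.32 mM.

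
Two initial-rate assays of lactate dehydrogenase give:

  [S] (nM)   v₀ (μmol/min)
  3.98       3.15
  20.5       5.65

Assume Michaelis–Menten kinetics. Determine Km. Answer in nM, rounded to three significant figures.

From v = Vmax[S]/(Km+[S]), each point gives Vmax = v(Km+[S])/[S].
Equating: 3.15(Km+3.98)/3.98 = 5.65(Km+20.5)/20.5.
0.7915·Km + 3.15 = 0.2756·Km + 5.65, so (0.7915 − 0.2756)·Km = 5.65 − 3.15.
Km = 2.500/0.5158 = 4.85 nM; then Vmax = 3.15(4.85+3.98)/3.98 = 6.99 μmol/min.

4.85 nM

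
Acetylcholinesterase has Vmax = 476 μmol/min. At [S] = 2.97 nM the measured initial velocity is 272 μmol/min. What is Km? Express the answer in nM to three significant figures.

v/Vmax = 272/476 = 0.5714 = [S]/(Km+[S]).
So Km + [S] = [S]/0.5714 = 5.198 nM, giving Km = 5.198 − 2.97 = 2.23 nM.

2.23 nM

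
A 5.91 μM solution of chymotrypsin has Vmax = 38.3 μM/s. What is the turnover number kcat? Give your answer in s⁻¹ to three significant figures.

6.48 s⁻¹

kcat = Vmax/[E]total = 38.3 μM/s / 5.91 μM = 6.48 s⁻¹.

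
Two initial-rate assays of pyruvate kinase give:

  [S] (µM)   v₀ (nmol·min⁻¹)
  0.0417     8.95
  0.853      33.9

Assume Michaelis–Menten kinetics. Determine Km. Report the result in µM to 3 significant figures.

0.143 µM

From v = Vmax[S]/(Km+[S]), each point gives Vmax = v(Km+[S])/[S].
Equating: 8.95(Km+0.0417)/0.0417 = 33.9(Km+0.853)/0.853.
214.6·Km + 8.95 = 39.74·Km + 33.9, so (214.6 − 39.74)·Km = 33.9 − 8.95.
Km = 24.95/174.9 = 0.143 µM; then Vmax = 8.95(0.143+0.0417)/0.0417 = 39.6 nmol·min⁻¹.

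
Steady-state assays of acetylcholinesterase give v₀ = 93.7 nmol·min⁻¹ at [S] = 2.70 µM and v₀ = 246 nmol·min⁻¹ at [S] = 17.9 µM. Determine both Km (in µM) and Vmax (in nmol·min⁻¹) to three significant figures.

In reciprocal form, 1/v = (Km/Vmax)·(1/[S]) + 1/Vmax. The two points give (1/[S], 1/v) = (0.3704, 0.01067) and (0.05587, 0.004065).
Slope = (0.01067 − 0.004065)/(0.3704 − 0.05587) = 0.02101; intercept = 0.01067 − 0.02101×0.3704 = 0.002891.
Vmax = 1/intercept = 346 nmol·min⁻¹; Km = slope × Vmax = 0.02101 × 346 = 7.27 µM.

Km = 7.27 µM; Vmax = 346 nmol·min⁻¹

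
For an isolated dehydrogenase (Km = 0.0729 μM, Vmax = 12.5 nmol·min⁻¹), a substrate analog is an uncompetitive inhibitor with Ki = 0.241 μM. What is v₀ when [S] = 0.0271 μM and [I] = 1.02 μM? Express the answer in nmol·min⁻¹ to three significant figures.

1.58 nmol·min⁻¹

With α = 1 + [I]/Ki = 1 + 1.02/0.241 = 5.232, the uncompetitive rate law is v = (Vmax/α)·[S] / (Km/α + [S]).
v = (12.5/5.232)×0.0271 / (0.0729/5.232 + 0.0271) = 0.06474/0.04103 = 1.58 nmol·min⁻¹.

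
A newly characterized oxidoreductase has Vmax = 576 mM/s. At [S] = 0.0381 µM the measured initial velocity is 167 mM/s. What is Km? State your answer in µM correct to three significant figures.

0.0933 µM

v/Vmax = 167/576 = 0.2899 = [S]/(Km+[S]).
So Km + [S] = [S]/0.2899 = 0.1314 µM, giving Km = 0.1314 − 0.0381 = 0.0933 µM.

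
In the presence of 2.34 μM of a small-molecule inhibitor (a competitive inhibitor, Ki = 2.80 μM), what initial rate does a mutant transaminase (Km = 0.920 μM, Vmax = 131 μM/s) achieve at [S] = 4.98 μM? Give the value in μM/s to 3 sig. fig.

α = 1 + [I]/Ki = 1 + 2.34/2.80 = 1.836.
For a competitive inhibitor, Vmax is unchanged and the apparent Km becomes α·Km: Km,app = 1.69 μM, Vmax,app = 131 μM/s.
v = Vmax,app·[S]/(Km,app + [S]) = 131 × 4.98/(1.69 + 4.98) = 97.8 μM/s.

97.8 μM/s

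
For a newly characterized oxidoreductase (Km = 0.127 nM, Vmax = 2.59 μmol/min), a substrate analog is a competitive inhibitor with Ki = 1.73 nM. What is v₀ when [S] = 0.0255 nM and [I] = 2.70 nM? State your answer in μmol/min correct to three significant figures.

0.188 μmol/min

With α = 1 + [I]/Ki = 1 + 2.70/1.73 = 2.561, the competitive rate law is v = Vmax[S] / (αKm + [S]).
v = 2.59×0.0255 / (2.561×0.127 + 0.0255) = 0.06604/0.3507 = 0.188 μmol/min.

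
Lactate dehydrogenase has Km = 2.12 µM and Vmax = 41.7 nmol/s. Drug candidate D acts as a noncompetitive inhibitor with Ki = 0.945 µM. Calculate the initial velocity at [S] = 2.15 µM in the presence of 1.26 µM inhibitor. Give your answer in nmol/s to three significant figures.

9.00 nmol/s

With α = 1 + [I]/Ki = 1 + 1.26/0.945 = 2.333, the noncompetitive rate law is v = (Vmax/α)·[S] / (Km + [S]).
v = (41.7/2.333)×2.15 / (2.12 + 2.15) = 38.42/4.270 = 9.00 nmol/s.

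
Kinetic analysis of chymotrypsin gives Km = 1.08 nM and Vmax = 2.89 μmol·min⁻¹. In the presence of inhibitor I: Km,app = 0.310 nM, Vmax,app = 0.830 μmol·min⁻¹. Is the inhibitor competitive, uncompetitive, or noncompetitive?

Both Km and Vmax decrease by the same factor (~3.48-fold) — characteristic of uncompetitive inhibition.

uncompetitive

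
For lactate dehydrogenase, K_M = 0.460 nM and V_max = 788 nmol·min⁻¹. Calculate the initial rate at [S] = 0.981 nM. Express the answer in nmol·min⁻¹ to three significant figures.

v = Vmax·[S]/(Km + [S]) = 788 × 0.981 / (0.460 + 0.981)
  = 773.0 / 1.441 = 536 nmol·min⁻¹.

536 nmol·min⁻¹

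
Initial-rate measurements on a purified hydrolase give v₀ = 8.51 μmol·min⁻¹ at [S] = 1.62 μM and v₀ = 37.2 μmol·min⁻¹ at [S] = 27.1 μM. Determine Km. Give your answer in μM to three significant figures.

7.39 μM

From v = Vmax[S]/(Km+[S]), each point gives Vmax = v(Km+[S])/[S].
Equating: 8.51(Km+1.62)/1.62 = 37.2(Km+27.1)/27.1.
5.253·Km + 8.51 = 1.373·Km + 37.2, so (5.253 − 1.373)·Km = 37.2 − 8.51.
Km = 28.69/3.880 = 7.39 μM; then Vmax = 8.51(7.39+1.62)/1.62 = 47.3 μmol·min⁻¹.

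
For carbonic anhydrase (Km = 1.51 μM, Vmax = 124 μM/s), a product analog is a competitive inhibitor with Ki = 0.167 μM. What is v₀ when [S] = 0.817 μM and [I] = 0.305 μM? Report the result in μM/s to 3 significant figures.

With α = 1 + [I]/Ki = 1 + 0.305/0.167 = 2.826, the competitive rate law is v = Vmax[S] / (αKm + [S]).
v = 124×0.817 / (2.826×1.51 + 0.817) = 101.3/5.085 = 19.9 μM/s.

19.9 μM/s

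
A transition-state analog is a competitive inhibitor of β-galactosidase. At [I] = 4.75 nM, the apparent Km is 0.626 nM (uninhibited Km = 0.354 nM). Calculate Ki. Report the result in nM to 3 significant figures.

6.18 nM

Competitive: Km,app = α·Km with α = 1 + [I]/Ki.
α = Km,app/Km = 0.626/0.354 = 1.768.
Since α = 1 + [I]/Ki, [I]/Ki = 1.768 − 1 = 0.7684 and Ki = 4.75/0.7684 = 6.18 nM.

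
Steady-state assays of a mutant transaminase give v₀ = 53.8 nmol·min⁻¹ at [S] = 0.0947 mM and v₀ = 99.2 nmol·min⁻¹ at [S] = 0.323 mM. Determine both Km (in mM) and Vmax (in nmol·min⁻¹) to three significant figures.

Km = 0.174 mM; Vmax = 153 nmol·min⁻¹

In reciprocal form, 1/v = (Km/Vmax)·(1/[S]) + 1/Vmax. The two points give (1/[S], 1/v) = (10.56, 0.01859) and (3.096, 0.01008).
Slope = (0.01859 − 0.01008)/(10.56 − 3.096) = 0.001140; intercept = 0.01859 − 0.001140×10.56 = 0.006552.
Vmax = 1/intercept = 153 nmol·min⁻¹; Km = slope × Vmax = 0.001140 × 153 = 0.174 mM.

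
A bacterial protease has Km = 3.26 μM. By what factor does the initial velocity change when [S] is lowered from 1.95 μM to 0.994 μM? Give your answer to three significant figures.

The fractional saturations are [S]/(Km+[S]) = 1.95/5.210 = 0.3743 and 0.994/4.254 = 0.2337.
v₂/v₁ is just their ratio: 0.2337/0.3743 = 0.624.

0.624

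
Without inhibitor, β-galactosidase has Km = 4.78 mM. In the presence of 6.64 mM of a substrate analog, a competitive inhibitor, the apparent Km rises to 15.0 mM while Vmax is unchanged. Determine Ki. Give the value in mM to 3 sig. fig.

3.11 mM

Competitive: Km,app = α·Km with α = 1 + [I]/Ki.
α = Km,app/Km = 15.0/4.78 = 3.138.
Ki = [I]/(α − 1) = 6.64/2.138 = 3.11 mM.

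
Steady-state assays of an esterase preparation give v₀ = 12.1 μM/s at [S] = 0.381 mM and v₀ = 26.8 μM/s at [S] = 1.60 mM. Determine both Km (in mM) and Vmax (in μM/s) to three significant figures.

In reciprocal form, 1/v = (Km/Vmax)·(1/[S]) + 1/Vmax. The two points give (1/[S], 1/v) = (2.625, 0.08264) and (0.6250, 0.03731).
Slope = (0.08264 − 0.03731)/(2.625 − 0.6250) = 0.02267; intercept = 0.08264 − 0.02267×2.625 = 0.02315.
Vmax = 1/intercept = 43.2 μM/s; Km = slope × Vmax = 0.02267 × 43.2 = 0.979 mM.

Km = 0.979 mM; Vmax = 43.2 μM/s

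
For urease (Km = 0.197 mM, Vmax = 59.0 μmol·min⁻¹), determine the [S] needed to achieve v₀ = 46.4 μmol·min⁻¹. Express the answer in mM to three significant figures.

0.725 mM

The required fractional saturation is v/Vmax = 46.4/59.0 = 0.7864.
Then [S]/(Km+[S]) = 0.7864 ⇒ [S] = 0.197 × 0.7864/(1 − 0.7864) = 0.725 mM.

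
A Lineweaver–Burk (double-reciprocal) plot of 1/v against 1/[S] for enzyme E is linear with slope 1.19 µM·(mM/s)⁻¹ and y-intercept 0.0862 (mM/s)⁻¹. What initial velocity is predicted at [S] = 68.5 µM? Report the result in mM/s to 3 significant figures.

9.66 mM/s

The y-intercept is 1/Vmax, so Vmax = 1/0.0862 = 11.6 mM/s.
The slope is Km/Vmax, so Km = 1.19 × 11.6 = 13.8 µM.
Then v = 11.6 × 68.5/(13.8 + 68.5) = 9.66 mM/s.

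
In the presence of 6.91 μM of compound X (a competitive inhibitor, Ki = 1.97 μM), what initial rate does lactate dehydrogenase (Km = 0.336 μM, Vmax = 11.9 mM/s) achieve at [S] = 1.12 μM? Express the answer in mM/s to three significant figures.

5.06 mM/s

α = 1 + [I]/Ki = 1 + 6.91/1.97 = 4.508.
For a competitive inhibitor, Vmax is unchanged and the apparent Km becomes α·Km: Km,app = 1.51 μM, Vmax,app = 11.9 mM/s.
v = Vmax,app·[S]/(Km,app + [S]) = 11.9 × 1.12/(1.51 + 1.12) = 5.06 mM/s.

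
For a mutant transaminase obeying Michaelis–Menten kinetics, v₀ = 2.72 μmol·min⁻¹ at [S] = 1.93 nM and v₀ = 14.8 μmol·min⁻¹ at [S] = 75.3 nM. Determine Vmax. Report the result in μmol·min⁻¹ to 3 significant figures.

From v = Vmax[S]/(Km+[S]), each point gives Vmax = v(Km+[S])/[S].
Equating: 2.72(Km+1.93)/1.93 = 14.8(Km+75.3)/75.3.
1.409·Km + 2.72 = 0.1965·Km + 14.8, so (1.409 − 0.1965)·Km = 14.8 − 2.72.
Km = 12.08/1.213 = 9.96 nM; then Vmax = 2.72(9.96+1.93)/1.93 = 16.8 μmol·min⁻¹.

16.8 μmol·min⁻¹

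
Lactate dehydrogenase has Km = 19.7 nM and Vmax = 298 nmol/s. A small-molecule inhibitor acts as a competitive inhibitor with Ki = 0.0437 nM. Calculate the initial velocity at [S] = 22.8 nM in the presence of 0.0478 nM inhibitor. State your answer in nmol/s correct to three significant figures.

106 nmol/s

With α = 1 + [I]/Ki = 1 + 0.0478/0.0437 = 2.094, the competitive rate law is v = Vmax[S] / (αKm + [S]).
v = 298×22.8 / (2.094×19.7 + 22.8) = 6794/64.05 = 106 nmol/s.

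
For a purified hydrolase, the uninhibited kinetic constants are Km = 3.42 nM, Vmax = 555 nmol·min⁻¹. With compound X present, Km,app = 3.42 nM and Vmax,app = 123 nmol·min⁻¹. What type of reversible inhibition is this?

Vmax decreases (555 → 123 nmol·min⁻¹) while Km is unchanged — pure noncompetitive inhibition.

noncompetitive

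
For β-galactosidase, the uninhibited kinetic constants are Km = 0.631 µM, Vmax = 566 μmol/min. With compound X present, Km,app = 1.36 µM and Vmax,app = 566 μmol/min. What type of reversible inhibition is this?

competitive

Km increases (0.631 → 1.36 µM) while Vmax is unchanged — the hallmark of competitive inhibition.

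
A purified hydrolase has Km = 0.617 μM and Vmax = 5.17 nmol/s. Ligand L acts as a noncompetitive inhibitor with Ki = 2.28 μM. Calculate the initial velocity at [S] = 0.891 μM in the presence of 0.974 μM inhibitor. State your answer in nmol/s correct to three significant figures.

α = 1 + [I]/Ki = 1 + 0.974/2.28 = 1.427.
For a noncompetitive inhibitor, Vmax is reduced to Vmax/α while Km is unchanged: Km,app = 0.617 μM, Vmax,app = 3.62 nmol/s.
v = Vmax,app·[S]/(Km,app + [S]) = 3.62 × 0.891/(0.617 + 0.891) = 2.14 nmol/s.

2.14 nmol/s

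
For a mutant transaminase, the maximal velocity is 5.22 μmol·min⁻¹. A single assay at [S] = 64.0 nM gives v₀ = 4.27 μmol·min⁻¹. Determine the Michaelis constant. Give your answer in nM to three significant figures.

From v = Vmax[S]/(Km+[S]), Km = [S](Vmax − v)/v.
Km = 64.0 × (5.22 − 4.27) / 4.27 = 60.80/4.27 = 14.2 nM.

14.2 nM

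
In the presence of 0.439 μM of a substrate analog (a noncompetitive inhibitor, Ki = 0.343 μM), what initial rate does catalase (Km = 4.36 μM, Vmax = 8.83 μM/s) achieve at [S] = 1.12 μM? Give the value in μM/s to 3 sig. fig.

With α = 1 + [I]/Ki = 1 + 0.439/0.343 = 2.280, the noncompetitive rate law is v = (Vmax/α)·[S] / (Km + [S]).
v = (8.83/2.280)×1.12 / (4.36 + 1.12) = 4.338/5.480 = 0.792 μM/s.

0.792 μM/s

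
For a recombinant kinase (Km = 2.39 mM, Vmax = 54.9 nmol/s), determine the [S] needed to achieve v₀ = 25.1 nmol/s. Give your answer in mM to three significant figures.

The required fractional saturation is v/Vmax = 25.1/54.9 = 0.4572.
Then [S]/(Km+[S]) = 0.4572 ⇒ [S] = 2.39 × 0.4572/(1 − 0.4572) = 2.01 mM.

2.01 mM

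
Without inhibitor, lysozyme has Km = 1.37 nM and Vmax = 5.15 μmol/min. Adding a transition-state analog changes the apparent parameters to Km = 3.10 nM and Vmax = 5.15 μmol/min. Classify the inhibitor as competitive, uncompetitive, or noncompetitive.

Km increases (1.37 → 3.10 nM) while Vmax is unchanged — the hallmark of competitive inhibition.

competitive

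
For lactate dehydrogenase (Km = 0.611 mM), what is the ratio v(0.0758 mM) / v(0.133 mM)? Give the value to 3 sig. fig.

0.617

Since Vmax cancels, v₂/v₁ = [S]₂(Km+[S]₁) / [S]₁(Km+[S]₂).
= 0.0758×(0.611+0.133) / (0.133×(0.611+0.0758)) = 0.05640/0.09134 = 0.617.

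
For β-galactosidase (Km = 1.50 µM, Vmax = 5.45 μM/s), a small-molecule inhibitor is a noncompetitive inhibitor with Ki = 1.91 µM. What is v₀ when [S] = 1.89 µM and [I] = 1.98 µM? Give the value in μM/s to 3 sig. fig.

1.49 μM/s

With α = 1 + [I]/Ki = 1 + 1.98/1.91 = 2.037, the noncompetitive rate law is v = (Vmax/α)·[S] / (Km + [S]).
v = (5.45/2.037)×1.89 / (1.50 + 1.89) = 5.058/3.390 = 1.49 μM/s.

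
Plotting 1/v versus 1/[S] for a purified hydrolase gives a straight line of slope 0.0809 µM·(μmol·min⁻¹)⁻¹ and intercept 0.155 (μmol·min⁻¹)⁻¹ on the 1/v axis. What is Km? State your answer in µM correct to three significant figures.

0.522 µM

y-intercept = 1/Vmax ⇒ Vmax = 6.45 μmol·min⁻¹; slope = Km/Vmax ⇒ Km = slope × Vmax.
Km = 0.0809 × 6.45 = 0.522 µM.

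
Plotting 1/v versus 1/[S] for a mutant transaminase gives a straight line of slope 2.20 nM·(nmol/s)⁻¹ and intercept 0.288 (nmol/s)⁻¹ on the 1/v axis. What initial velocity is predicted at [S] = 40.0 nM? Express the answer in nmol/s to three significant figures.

2.92 nmol/s

The y-intercept is 1/Vmax, so Vmax = 1/0.288 = 3.47 nmol/s.
The slope is Km/Vmax, so Km = 2.20 × 3.47 = 7.64 nM.
Then v = 3.47 × 40.0/(7.64 + 40.0) = 2.92 nmol/s.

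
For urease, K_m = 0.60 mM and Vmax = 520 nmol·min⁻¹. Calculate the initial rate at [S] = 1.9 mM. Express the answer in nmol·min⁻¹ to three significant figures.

v = Vmax·[S]/(Km + [S]) = 520 × 1.9 / (0.60 + 1.9)
  = 988.0 / 2.500 = 395 nmol·min⁻¹.

395 nmol·min⁻¹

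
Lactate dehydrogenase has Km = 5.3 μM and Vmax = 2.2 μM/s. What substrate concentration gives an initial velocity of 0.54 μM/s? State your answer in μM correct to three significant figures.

1.72 μM

Rearranging v = Vmax[S]/(Km+[S]) gives [S] = Km·v/(Vmax − v).
[S] = 5.3 × 0.54 / (2.2 − 0.54) = 2.862/1.660 = 1.72 μM.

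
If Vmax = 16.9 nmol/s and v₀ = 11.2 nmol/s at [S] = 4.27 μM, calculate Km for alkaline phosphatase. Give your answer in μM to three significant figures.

2.17 μM

From v = Vmax[S]/(Km+[S]), Km = [S](Vmax − v)/v.
Km = 4.27 × (16.9 − 11.2) / 11.2 = 24.34/11.2 = 2.17 μM.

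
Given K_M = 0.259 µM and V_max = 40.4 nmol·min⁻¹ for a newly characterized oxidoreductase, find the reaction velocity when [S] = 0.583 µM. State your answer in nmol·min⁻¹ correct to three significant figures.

28.0 nmol·min⁻¹

v = Vmax·[S]/(Km + [S]) = 40.4 × 0.583 / (0.259 + 0.583)
  = 23.55 / 0.8420 = 28.0 nmol·min⁻¹.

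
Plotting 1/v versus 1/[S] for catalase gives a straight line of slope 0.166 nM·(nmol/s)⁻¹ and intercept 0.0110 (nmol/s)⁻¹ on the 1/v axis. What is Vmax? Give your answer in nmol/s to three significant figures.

The y-intercept of a Lineweaver–Burk plot equals 1/Vmax, so Vmax = 1/0.0110 = 90.9 nmol/s.

90.9 nmol/s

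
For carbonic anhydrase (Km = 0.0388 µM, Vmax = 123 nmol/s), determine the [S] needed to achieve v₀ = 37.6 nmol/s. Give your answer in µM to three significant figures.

Rearranging v = Vmax[S]/(Km+[S]) gives [S] = Km·v/(Vmax − v).
[S] = 0.0388 × 37.6 / (123 − 37.6) = 1.459/85.40 = 0.0171 µM.

0.0171 µM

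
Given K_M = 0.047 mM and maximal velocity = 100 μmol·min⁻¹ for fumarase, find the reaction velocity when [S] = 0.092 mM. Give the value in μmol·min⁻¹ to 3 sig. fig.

v = Vmax·[S]/(Km + [S]) = 100 × 0.092 / (0.047 + 0.092)
  = 9.200 / 0.1390 = 66.2 μmol·min⁻¹.

66.2 μmol·min⁻¹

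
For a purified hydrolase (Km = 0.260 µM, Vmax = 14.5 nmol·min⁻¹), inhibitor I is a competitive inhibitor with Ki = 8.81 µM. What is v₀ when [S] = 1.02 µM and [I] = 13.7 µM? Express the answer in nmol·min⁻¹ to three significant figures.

With α = 1 + [I]/Ki = 1 + 13.7/8.81 = 2.555, the competitive rate law is v = Vmax[S] / (αKm + [S]).
v = 14.5×1.02 / (2.555×0.260 + 1.02) = 14.79/1.684 = 8.78 nmol·min⁻¹.

8.78 nmol·min⁻¹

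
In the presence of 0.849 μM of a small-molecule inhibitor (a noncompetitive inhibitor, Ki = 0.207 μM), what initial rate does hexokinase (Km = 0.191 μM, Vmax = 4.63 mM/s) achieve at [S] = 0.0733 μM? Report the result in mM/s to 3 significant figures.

With α = 1 + [I]/Ki = 1 + 0.849/0.207 = 5.101, the noncompetitive rate law is v = (Vmax/α)·[S] / (Km + [S]).
v = (4.63/5.101)×0.0733 / (0.191 + 0.0733) = 0.06653/0.2643 = 0.252 mM/s.

0.252 mM/s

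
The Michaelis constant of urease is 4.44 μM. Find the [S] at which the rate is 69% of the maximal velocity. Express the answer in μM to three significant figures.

9.88 μM

v/Vmax = [S]/(Km+[S]) = 0.69, so [S] = Km·0.69/(1 − 0.69) = 4.44 × 2.226.
[S] = 9.88 μM.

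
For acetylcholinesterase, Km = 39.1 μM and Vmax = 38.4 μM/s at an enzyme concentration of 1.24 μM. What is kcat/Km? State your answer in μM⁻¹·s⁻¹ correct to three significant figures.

0.792 μM⁻¹·s⁻¹

kcat = Vmax/[E]total = 38.4/1.24 = 31.0 s⁻¹.
kcat/Km = 31.0/39.1 = 0.792 μM⁻¹·s⁻¹.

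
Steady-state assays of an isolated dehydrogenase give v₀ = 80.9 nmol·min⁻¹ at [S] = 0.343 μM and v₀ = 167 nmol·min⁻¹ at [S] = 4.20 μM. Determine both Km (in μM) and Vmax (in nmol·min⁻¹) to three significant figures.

Km = 0.439 μM; Vmax = 184 nmol·min⁻¹

In reciprocal form, 1/v = (Km/Vmax)·(1/[S]) + 1/Vmax. The two points give (1/[S], 1/v) = (2.915, 0.01236) and (0.2381, 0.005988).
Slope = (0.01236 − 0.005988)/(2.915 − 0.2381) = 0.002380; intercept = 0.01236 − 0.002380×2.915 = 0.005421.
Vmax = 1/intercept = 184 nmol·min⁻¹; Km = slope × Vmax = 0.002380 × 184 = 0.439 μM.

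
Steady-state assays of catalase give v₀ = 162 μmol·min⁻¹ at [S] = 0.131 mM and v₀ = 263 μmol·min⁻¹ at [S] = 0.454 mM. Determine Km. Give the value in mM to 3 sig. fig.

From v = Vmax[S]/(Km+[S]), each point gives Vmax = v(Km+[S])/[S].
Equating: 162(Km+0.131)/0.131 = 263(Km+0.454)/0.454.
1237·Km + 162 = 579.3·Km + 263, so (1237 − 579.3)·Km = 263 − 162.
Km = 101.0/657.3 = 0.154 mM; then Vmax = 162(0.154+0.131)/0.131 = 352 μmol·min⁻¹.

0.154 mM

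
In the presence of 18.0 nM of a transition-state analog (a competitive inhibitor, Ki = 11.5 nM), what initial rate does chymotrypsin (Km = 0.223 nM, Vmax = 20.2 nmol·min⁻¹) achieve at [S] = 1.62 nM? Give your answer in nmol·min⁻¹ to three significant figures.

With α = 1 + [I]/Ki = 1 + 18.0/11.5 = 2.565, the competitive rate law is v = Vmax[S] / (αKm + [S]).
v = 20.2×1.62 / (2.565×0.223 + 1.62) = 32.72/2.192 = 14.9 nmol·min⁻¹.

14.9 nmol·min⁻¹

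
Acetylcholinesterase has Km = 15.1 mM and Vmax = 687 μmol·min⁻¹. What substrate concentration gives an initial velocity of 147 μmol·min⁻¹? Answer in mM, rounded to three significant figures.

4.11 mM

The required fractional saturation is v/Vmax = 147/687 = 0.2140.
Then [S]/(Km+[S]) = 0.2140 ⇒ [S] = 15.1 × 0.2140/(1 − 0.2140) = 4.11 mM.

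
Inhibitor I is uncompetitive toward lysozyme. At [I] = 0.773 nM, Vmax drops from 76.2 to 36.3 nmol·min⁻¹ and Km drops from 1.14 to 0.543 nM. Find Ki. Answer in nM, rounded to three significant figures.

Uncompetitive: Vmax,app = Vmax/α (and Km,app = Km/α) with α = 1 + [I]/Ki.
α = Vmax/Vmax,app = 76.2/36.3 = 2.099.
Since α = 1 + [I]/Ki, [I]/Ki = 2.099 − 1 = 1.099 and Ki = 0.773/1.099 = 0.703 nM.

0.703 nM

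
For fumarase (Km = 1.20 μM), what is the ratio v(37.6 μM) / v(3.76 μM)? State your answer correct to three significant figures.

1.28

Since Vmax cancels, v₂/v₁ = [S]₂(Km+[S]₁) / [S]₁(Km+[S]₂).
= 37.6×(1.20+3.76) / (3.76×(1.20+37.6)) = 186.5/145.9 = 1.28.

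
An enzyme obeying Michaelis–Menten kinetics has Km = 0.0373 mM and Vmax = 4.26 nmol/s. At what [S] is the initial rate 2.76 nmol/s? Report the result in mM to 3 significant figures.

0.0686 mM

Rearranging v = Vmax[S]/(Km+[S]) gives [S] = Km·v/(Vmax − v).
[S] = 0.0373 × 2.76 / (4.26 − 2.76) = 0.1029/1.500 = 0.0686 mM.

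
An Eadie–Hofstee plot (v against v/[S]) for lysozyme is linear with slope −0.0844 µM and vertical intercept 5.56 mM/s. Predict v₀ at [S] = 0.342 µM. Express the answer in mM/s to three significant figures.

4.46 mM/s

In the Eadie–Hofstee form v = Vmax − Km·(v/[S]), the slope is −Km and the intercept is Vmax, so Km = 0.0844 µM and Vmax = 5.56 mM/s.
v = 5.56 × 0.342/(0.0844 + 0.342) = 4.46 mM/s.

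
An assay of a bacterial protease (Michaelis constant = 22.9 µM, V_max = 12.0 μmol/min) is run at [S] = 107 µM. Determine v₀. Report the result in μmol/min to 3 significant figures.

9.88 μmol/min

v = Vmax·[S]/(Km + [S]) = 12.0 × 107 / (22.9 + 107)
  = 1284 / 129.9 = 9.88 μmol/min.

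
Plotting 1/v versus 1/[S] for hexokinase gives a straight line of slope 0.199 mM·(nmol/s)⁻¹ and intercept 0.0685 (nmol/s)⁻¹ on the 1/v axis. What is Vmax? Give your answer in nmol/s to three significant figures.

The y-intercept of a Lineweaver–Burk plot equals 1/Vmax, so Vmax = 1/0.0685 = 14.6 nmol/s.

14.6 nmol/s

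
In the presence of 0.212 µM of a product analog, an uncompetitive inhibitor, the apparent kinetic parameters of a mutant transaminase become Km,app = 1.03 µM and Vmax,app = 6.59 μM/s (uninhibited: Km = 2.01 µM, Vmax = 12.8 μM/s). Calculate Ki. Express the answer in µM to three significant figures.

Uncompetitive: Vmax,app = Vmax/α (and Km,app = Km/α) with α = 1 + [I]/Ki.
α = Vmax/Vmax,app = 12.8/6.59 = 1.942.
Ki = [I]/(α − 1) = 0.212/0.9423 = 0.225 µM.

0.225 µM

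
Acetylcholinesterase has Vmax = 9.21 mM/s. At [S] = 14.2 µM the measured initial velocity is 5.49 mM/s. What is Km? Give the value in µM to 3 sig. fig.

9.62 µM

v/Vmax = 5.49/9.21 = 0.5961 = [S]/(Km+[S]).
So Km + [S] = [S]/0.5961 = 23.82 µM, giving Km = 23.82 − 14.2 = 9.62 µM.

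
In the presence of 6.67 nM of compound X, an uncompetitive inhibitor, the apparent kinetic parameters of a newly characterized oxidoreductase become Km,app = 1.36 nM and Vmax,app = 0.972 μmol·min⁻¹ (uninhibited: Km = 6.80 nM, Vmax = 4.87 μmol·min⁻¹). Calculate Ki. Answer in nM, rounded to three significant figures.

Uncompetitive: Vmax,app = Vmax/α (and Km,app = Km/α) with α = 1 + [I]/Ki.
α = Vmax/Vmax,app = 4.87/0.972 = 5.010.
Since α = 1 + [I]/Ki, [I]/Ki = 5.010 − 1 = 4.010 and Ki = 6.67/4.010 = 1.66 nM.

1.66 nM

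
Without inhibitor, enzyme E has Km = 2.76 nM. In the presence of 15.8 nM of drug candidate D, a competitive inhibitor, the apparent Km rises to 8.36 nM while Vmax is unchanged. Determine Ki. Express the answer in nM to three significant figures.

Competitive: Km,app = α·Km with α = 1 + [I]/Ki.
α = Km,app/Km = 8.36/2.76 = 3.029.
Ki = [I]/(α − 1) = 15.8/2.029 = 7.79 nM.

7.79 nM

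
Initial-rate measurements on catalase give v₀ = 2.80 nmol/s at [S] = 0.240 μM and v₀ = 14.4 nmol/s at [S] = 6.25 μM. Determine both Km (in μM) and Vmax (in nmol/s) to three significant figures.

Km = 1.24 μM; Vmax = 17.3 nmol/s

From v = Vmax[S]/(Km+[S]), each point gives Vmax = v(Km+[S])/[S].
Equating: 2.80(Km+0.240)/0.240 = 14.4(Km+6.25)/6.25.
11.67·Km + 2.80 = 2.304·Km + 14.4, so (11.67 − 2.304)·Km = 14.4 − 2.80.
Km = 11.60/9.363 = 1.24 μM; then Vmax = 2.80(1.24+0.240)/0.240 = 17.3 nmol/s.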